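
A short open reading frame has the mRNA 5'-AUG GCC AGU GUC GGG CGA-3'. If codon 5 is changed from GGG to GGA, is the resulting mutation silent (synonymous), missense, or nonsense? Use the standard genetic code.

Position 15 falls in codon 5: GGG → Gly.
After the substitution the codon is GGA → Gly.
Both encode Gly, so the change is synonymous.

silent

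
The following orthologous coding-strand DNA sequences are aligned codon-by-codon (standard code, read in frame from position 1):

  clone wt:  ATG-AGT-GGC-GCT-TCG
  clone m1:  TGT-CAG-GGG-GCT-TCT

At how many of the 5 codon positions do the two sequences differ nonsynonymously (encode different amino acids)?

2

Codon 1: ATG Met / TGT Cys — nonsynonymous.
Codon 2: AGT Ser / CAG Gln — nonsynonymous.
Codon 3: GGC Gly / GGG Gly — synonymous.
Codon 4: GCT Ala / GCT Ala — identical.
Codon 5: TCG Ser / TCT Ser — synonymous.
Nonsynonymous differences: 2.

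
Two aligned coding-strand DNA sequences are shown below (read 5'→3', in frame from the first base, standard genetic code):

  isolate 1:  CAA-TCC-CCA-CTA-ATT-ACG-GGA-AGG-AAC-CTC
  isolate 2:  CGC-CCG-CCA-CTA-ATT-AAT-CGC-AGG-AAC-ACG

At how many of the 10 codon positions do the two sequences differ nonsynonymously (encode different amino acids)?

5

Codon 1: CAA Gln / CGC Arg — nonsynonymous.
Codon 2: TCC Ser / CCG Pro — nonsynonymous.
Codon 3: CCA Pro / CCA Pro — identical.
Codon 4: CTA Leu / CTA Leu — identical.
Codon 5: ATT Ile / ATT Ile — identical.
Codon 6: ACG Thr / AAT Asn — nonsynonymous.
Codon 7: GGA Gly / CGC Arg — nonsynonymous.
Codon 8: AGG Arg / AGG Arg — identical.
Codon 9: AAC Asn / AAC Asn — identical.
Codon 10: CTC Leu / ACG Thr — nonsynonymous.
Nonsynonymous differences: 5.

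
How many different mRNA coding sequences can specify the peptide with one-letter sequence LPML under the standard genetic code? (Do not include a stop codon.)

144

Leu: 6 codons.
Pro: 4 codons.
Met: 1 codon.
Leu: 6 codons.
6 × 4 × 1 × 6 = 144.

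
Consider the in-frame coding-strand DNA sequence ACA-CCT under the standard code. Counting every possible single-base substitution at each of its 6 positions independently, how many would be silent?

6

Codon 1 (ACA, Thr): 3 synonymous substitutions.
Codon 2 (CCT, Pro): 3 synonymous substitutions.
Total: 3 + 3 = 6.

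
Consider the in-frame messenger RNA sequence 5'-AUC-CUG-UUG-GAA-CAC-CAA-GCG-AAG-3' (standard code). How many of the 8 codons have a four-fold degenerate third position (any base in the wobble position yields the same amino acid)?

Codon 1 AUC (Ile): third position 3-fold.
Codon 2 CUG (Leu): third position 4-fold.
Codon 3 UUG (Leu): third position 2-fold.
Codon 4 GAA (Glu): third position 2-fold.
Codon 5 CAC (His): third position 2-fold.
Codon 6 CAA (Gln): third position 2-fold.
Codon 7 GCG (Ala): third position 4-fold.
Codon 8 AAG (Lys): third position 2-fold.
Four-fold degenerate third positions: 2.

2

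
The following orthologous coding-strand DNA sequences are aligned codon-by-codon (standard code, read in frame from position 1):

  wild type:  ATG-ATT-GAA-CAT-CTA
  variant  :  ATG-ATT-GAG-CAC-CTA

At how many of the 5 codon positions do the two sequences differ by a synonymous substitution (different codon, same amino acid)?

Codon 1: ATG Met / ATG Met — identical.
Codon 2: ATT Ile / ATT Ile — identical.
Codon 3: GAA Glu / GAG Glu — synonymous.
Codon 4: CAT His / CAC His — synonymous.
Codon 5: CTA Leu / CTA Leu — identical.
Synonymous differences: 2.

2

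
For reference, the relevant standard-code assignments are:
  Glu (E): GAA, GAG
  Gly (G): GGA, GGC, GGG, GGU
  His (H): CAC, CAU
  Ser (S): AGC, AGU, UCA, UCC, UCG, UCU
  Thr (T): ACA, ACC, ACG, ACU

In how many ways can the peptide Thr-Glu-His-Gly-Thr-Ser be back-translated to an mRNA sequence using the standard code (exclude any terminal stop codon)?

Thr: 4 codons.
Glu: 2 codons.
His: 2 codons.
Gly: 4 codons.
Thr: 4 codons.
Ser: 6 codons.
4 × 2 × 2 × 4 × 4 × 6 = 1536.

1536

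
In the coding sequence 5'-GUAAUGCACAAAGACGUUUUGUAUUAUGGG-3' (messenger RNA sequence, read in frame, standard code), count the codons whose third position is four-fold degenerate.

3

Codon 1 GUA (Val): third position 4-fold.
Codon 2 AUG (Met): third position 1-fold.
Codon 3 CAC (His): third position 2-fold.
Codon 4 AAA (Lys): third position 2-fold.
Codon 5 GAC (Asp): third position 2-fold.
Codon 6 GUU (Val): third position 4-fold.
Codon 7 UUG (Leu): third position 2-fold.
Codon 8 UAU (Tyr): third position 2-fold.
Codon 9 UAU (Tyr): third position 2-fold.
Codon 10 GGG (Gly): third position 4-fold.
Four-fold degenerate third positions: 3.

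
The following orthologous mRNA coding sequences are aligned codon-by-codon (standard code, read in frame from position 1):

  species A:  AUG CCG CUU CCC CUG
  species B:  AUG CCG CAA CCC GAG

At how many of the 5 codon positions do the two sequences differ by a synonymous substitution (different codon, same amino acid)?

0

Codon 1: AUG Met / AUG Met — identical.
Codon 2: CCG Pro / CCG Pro — identical.
Codon 3: CUU Leu / CAA Gln — nonsynonymous.
Codon 4: CCC Pro / CCC Pro — identical.
Codon 5: CUG Leu / GAG Glu — nonsynonymous.
Synonymous differences: 0.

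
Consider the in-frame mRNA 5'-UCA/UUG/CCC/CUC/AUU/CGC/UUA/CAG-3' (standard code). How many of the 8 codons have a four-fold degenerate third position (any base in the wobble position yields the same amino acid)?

4

Codon 1 UCA (Ser): third position 4-fold.
Codon 2 UUG (Leu): third position 2-fold.
Codon 3 CCC (Pro): third position 4-fold.
Codon 4 CUC (Leu): third position 4-fold.
Codon 5 AUU (Ile): third position 3-fold.
Codon 6 CGC (Arg): third position 4-fold.
Codon 7 UUA (Leu): third position 2-fold.
Codon 8 CAG (Gln): third position 2-fold.
Four-fold degenerate third positions: 4.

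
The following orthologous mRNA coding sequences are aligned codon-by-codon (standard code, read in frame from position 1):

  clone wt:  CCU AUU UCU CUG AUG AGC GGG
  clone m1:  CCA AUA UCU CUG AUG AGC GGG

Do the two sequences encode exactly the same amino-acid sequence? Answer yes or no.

yes

Codon 1: CCU Pro / CCA Pro — synonymous.
Codon 2: AUU Ile / AUA Ile — synonymous.
Codon 3: UCU Ser / UCU Ser — identical.
Codon 4: CUG Leu / CUG Leu — identical.
Codon 5: AUG Met / AUG Met — identical.
Codon 6: AGC Ser / AGC Ser — identical.
Codon 7: GGG Gly / GGG Gly — identical.
Nonsynonymous differences: 0 → same protein.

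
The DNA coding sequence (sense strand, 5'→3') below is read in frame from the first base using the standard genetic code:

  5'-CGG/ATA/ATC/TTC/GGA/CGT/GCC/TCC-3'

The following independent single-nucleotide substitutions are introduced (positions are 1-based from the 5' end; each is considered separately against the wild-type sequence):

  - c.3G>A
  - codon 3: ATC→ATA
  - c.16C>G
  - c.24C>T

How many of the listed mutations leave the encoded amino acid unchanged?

3

Codon 1: CGG (Arg) → CGA (Arg) — synonymous.
Codon 3: ATC (Ile) → ATA (Ile) — synonymous.
Codon 6: CGT (Arg) → GGT (Gly) — missense.
Codon 8: TCC (Ser) → TCT (Ser) — synonymous.
Synonymous: 3 of 4.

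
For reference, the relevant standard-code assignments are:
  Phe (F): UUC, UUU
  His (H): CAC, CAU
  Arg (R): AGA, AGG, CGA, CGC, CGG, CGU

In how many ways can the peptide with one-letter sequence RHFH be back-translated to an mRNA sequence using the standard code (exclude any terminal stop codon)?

48

Arg: 6 codons.
His: 2 codons.
Phe: 2 codons.
His: 2 codons.
6 × 2 × 2 × 2 = 48.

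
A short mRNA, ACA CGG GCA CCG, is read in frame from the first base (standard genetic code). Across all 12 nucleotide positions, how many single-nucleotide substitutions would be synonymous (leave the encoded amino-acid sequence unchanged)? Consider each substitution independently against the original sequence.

13

Codon 1 (ACA, Thr): 3 synonymous substitutions.
Codon 2 (CGG, Arg): 4 synonymous substitutions.
Codon 3 (GCA, Ala): 3 synonymous substitutions.
Codon 4 (CCG, Pro): 3 synonymous substitutions.
Total: 3 + 4 + 3 + 3 = 13.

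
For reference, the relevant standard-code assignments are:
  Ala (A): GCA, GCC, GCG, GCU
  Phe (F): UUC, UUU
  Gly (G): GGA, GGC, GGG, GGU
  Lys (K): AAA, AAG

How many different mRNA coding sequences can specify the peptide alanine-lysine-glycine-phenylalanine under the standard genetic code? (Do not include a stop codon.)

Ala: 4 codons.
Lys: 2 codons.
Gly: 4 codons.
Phe: 2 codons.
4 × 2 × 4 × 2 = 64.

64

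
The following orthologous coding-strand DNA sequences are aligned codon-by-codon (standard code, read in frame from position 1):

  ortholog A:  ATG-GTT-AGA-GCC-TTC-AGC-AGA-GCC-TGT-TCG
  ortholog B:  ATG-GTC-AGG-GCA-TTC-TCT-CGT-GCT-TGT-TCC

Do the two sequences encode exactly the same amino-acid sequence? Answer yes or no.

yes

Codon 1: ATG Met / ATG Met — identical.
Codon 2: GTT Val / GTC Val — synonymous.
Codon 3: AGA Arg / AGG Arg — synonymous.
Codon 4: GCC Ala / GCA Ala — synonymous.
Codon 5: TTC Phe / TTC Phe — identical.
Codon 6: AGC Ser / TCT Ser — synonymous.
Codon 7: AGA Arg / CGT Arg — synonymous.
Codon 8: GCC Ala / GCT Ala — synonymous.
Codon 9: TGT Cys / TGT Cys — identical.
Codon 10: TCG Ser / TCC Ser — synonymous.
Nonsynonymous differences: 0 → same protein.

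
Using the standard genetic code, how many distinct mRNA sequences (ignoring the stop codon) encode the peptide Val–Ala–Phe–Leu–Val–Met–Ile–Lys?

4608

Val: 4 codons.
Ala: 4 codons.
Phe: 2 codons.
Leu: 6 codons.
Val: 4 codons.
Met: 1 codon.
Ile: 3 codons.
Lys: 2 codons.
4 × 4 × 2 × 6 × 4 × 1 × 3 × 2 = 4608.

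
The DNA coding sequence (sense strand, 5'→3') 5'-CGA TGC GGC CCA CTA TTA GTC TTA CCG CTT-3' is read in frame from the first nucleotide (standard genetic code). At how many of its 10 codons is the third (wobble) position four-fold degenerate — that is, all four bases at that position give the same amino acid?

Codon 1 CGA (Arg): third position 4-fold.
Codon 2 TGC (Cys): third position 2-fold.
Codon 3 GGC (Gly): third position 4-fold.
Codon 4 CCA (Pro): third position 4-fold.
Codon 5 CTA (Leu): third position 4-fold.
Codon 6 TTA (Leu): third position 2-fold.
Codon 7 GTC (Val): third position 4-fold.
Codon 8 TTA (Leu): third position 2-fold.
Codon 9 CCG (Pro): third position 4-fold.
Codon 10 CTT (Leu): third position 4-fold.
Four-fold degenerate third positions: 7.

7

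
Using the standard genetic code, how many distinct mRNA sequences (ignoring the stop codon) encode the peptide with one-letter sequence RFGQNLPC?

9216

Arg: 6 codons.
Phe: 2 codons.
Gly: 4 codons.
Gln: 2 codons.
Asn: 2 codons.
Leu: 6 codons.
Pro: 4 codons.
Cys: 2 codons.
6 × 2 × 4 × 2 × 2 × 6 × 4 × 2 = 9216.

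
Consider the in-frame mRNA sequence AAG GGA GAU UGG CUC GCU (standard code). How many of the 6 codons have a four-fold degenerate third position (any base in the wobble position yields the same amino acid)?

Codon 1 AAG (Lys): third position 2-fold.
Codon 2 GGA (Gly): third position 4-fold.
Codon 3 GAU (Asp): third position 2-fold.
Codon 4 UGG (Trp): third position 1-fold.
Codon 5 CUC (Leu): third position 4-fold.
Codon 6 GCU (Ala): third position 4-fold.
Four-fold degenerate third positions: 3.

3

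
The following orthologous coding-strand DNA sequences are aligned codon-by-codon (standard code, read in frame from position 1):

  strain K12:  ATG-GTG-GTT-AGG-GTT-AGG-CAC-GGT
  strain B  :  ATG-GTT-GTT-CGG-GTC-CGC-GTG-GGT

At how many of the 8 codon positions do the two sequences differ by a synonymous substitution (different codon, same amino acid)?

Codon 1: ATG Met / ATG Met — identical.
Codon 2: GTG Val / GTT Val — synonymous.
Codon 3: GTT Val / GTT Val — identical.
Codon 4: AGG Arg / CGG Arg — synonymous.
Codon 5: GTT Val / GTC Val — synonymous.
Codon 6: AGG Arg / CGC Arg — synonymous.
Codon 7: CAC His / GTG Val — nonsynonymous.
Codon 8: GGT Gly / GGT Gly — identical.
Synonymous differences: 4.

4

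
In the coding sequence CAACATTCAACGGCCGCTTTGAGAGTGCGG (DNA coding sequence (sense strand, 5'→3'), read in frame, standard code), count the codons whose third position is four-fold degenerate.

Codon 1 CAA (Gln): third position 2-fold.
Codon 2 CAT (His): third position 2-fold.
Codon 3 TCA (Ser): third position 4-fold.
Codon 4 ACG (Thr): third position 4-fold.
Codon 5 GCC (Ala): third position 4-fold.
Codon 6 GCT (Ala): third position 4-fold.
Codon 7 TTG (Leu): third position 2-fold.
Codon 8 AGA (Arg): third position 2-fold.
Codon 9 GTG (Val): third position 4-fold.
Codon 10 CGG (Arg): third position 4-fold.
Four-fold degenerate third positions: 6.

6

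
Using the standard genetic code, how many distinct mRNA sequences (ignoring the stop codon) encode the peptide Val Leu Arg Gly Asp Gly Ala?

Val: 4 codons.
Leu: 6 codons.
Arg: 6 codons.
Gly: 4 codons.
Asp: 2 codons.
Gly: 4 codons.
Ala: 4 codons.
4 × 6 × 6 × 4 × 2 × 4 × 4 = 18432.

18432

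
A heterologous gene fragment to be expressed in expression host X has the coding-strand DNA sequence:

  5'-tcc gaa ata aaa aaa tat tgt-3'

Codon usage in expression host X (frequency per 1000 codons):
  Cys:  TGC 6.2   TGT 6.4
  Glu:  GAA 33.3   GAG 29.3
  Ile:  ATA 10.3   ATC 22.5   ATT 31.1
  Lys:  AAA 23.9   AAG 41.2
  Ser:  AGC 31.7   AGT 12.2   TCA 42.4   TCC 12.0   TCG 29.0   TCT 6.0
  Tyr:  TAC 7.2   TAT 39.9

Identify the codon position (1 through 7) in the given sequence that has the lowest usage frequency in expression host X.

7

Codon 1 TCC (Ser): 12.0 per 1000.
Codon 2 GAA (Glu): 33.3 per 1000.
Codon 3 ATA (Ile): 10.3 per 1000.
Codon 4 AAA (Lys): 23.9 per 1000.
Codon 5 AAA (Lys): 23.9 per 1000.
Codon 6 TAT (Tyr): 39.9 per 1000.
Codon 7 TGT (Cys): 6.4 per 1000.
Lowest frequency is 6.4 at codon 7.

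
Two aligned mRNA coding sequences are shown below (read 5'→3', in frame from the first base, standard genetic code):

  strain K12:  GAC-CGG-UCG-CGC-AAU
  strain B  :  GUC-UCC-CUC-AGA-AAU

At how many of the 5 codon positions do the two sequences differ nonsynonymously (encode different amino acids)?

3

Codon 1: GAC Asp / GUC Val — nonsynonymous.
Codon 2: CGG Arg / UCC Ser — nonsynonymous.
Codon 3: UCG Ser / CUC Leu — nonsynonymous.
Codon 4: CGC Arg / AGA Arg — synonymous.
Codon 5: AAU Asn / AAU Asn — identical.
Nonsynonymous differences: 3.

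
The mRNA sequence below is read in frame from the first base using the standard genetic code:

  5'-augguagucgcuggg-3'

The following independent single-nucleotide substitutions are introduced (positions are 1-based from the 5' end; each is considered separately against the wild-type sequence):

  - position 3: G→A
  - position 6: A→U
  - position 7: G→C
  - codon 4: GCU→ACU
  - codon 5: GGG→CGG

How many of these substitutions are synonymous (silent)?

1

Codon 1: AUG (Met) → AUA (Ile) — missense.
Codon 2: GUA (Val) → GUU (Val) — synonymous.
Codon 3: GUC (Val) → CUC (Leu) — missense.
Codon 4: GCU (Ala) → ACU (Thr) — missense.
Codon 5: GGG (Gly) → CGG (Arg) — missense.
Synonymous: 1 of 5.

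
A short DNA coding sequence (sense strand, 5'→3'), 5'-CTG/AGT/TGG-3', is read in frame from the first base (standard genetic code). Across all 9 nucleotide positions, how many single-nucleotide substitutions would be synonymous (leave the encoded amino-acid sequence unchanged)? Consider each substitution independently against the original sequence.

5

Codon 1 (CTG, Leu): 4 synonymous substitutions.
Codon 2 (AGT, Ser): 1 synonymous substitution.
Codon 3 (TGG, Trp): 0 synonymous substitutions.
Total: 4 + 1 + 0 = 5.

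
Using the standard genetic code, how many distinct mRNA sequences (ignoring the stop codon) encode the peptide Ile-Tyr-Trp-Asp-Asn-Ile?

72

Ile: 3 codons.
Tyr: 2 codons.
Trp: 1 codon.
Asp: 2 codons.
Asn: 2 codons.
Ile: 3 codons.
3 × 2 × 1 × 2 × 2 × 3 = 72.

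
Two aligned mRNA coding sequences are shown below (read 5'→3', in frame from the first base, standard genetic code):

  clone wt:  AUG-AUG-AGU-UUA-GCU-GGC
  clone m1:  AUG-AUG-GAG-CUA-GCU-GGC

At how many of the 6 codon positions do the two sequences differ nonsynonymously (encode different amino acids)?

1

Codon 1: AUG Met / AUG Met — identical.
Codon 2: AUG Met / AUG Met — identical.
Codon 3: AGU Ser / GAG Glu — nonsynonymous.
Codon 4: UUA Leu / CUA Leu — synonymous.
Codon 5: GCU Ala / GCU Ala — identical.
Codon 6: GGC Gly / GGC Gly — identical.
Nonsynonymous differences: 1.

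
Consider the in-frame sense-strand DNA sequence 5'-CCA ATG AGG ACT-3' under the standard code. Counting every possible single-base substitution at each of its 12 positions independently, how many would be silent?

8

Codon 1 (CCA, Pro): 3 synonymous substitutions.
Codon 2 (ATG, Met): 0 synonymous substitutions.
Codon 3 (AGG, Arg): 2 synonymous substitutions.
Codon 4 (ACT, Thr): 3 synonymous substitutions.
Total: 3 + 0 + 2 + 3 = 8.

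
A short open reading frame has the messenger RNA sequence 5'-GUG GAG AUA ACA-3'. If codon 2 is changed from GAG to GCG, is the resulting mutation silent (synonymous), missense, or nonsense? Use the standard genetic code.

Position 5 falls in codon 2: GAG → Glu.
After the substitution the codon is GCG → Ala.
Glu ≠ Ala, so this is a missense mutation.

missense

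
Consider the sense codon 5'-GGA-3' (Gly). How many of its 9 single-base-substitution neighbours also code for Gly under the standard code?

Position 1: none → 0 synonymous.
Position 2: none → 0 synonymous.
Position 3: GGT, GGC, GGG → 3 synonymous.
Total: 0 + 0 + 3 = 3.

3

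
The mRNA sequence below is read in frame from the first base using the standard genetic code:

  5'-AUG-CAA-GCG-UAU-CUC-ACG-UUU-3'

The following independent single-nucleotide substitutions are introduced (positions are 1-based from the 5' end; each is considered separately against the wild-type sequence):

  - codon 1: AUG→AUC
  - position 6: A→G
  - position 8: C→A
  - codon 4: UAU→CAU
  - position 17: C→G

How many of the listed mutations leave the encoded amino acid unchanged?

Codon 1: AUG (Met) → AUC (Ile) — missense.
Codon 2: CAA (Gln) → CAG (Gln) — synonymous.
Codon 3: GCG (Ala) → GAG (Glu) — missense.
Codon 4: UAU (Tyr) → CAU (His) — missense.
Codon 6: ACG (Thr) → AGG (Arg) — missense.
Synonymous: 1 of 5.

1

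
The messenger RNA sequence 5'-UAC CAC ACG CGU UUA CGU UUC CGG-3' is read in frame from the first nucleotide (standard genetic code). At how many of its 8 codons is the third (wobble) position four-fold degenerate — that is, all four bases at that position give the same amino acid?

Codon 1 UAC (Tyr): third position 2-fold.
Codon 2 CAC (His): third position 2-fold.
Codon 3 ACG (Thr): third position 4-fold.
Codon 4 CGU (Arg): third position 4-fold.
Codon 5 UUA (Leu): third position 2-fold.
Codon 6 CGU (Arg): third position 4-fold.
Codon 7 UUC (Phe): third position 2-fold.
Codon 8 CGG (Arg): third position 4-fold.
Four-fold degenerate third positions: 4.

4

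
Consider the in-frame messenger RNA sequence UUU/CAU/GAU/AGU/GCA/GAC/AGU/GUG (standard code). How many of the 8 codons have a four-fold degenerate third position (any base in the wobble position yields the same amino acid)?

2

Codon 1 UUU (Phe): third position 2-fold.
Codon 2 CAU (His): third position 2-fold.
Codon 3 GAU (Asp): third position 2-fold.
Codon 4 AGU (Ser): third position 2-fold.
Codon 5 GCA (Ala): third position 4-fold.
Codon 6 GAC (Asp): third position 2-fold.
Codon 7 AGU (Ser): third position 2-fold.
Codon 8 GUG (Val): third position 4-fold.
Four-fold degenerate third positions: 2.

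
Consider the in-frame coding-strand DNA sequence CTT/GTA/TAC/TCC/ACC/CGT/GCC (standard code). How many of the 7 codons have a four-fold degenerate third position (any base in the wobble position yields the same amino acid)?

6

Codon 1 CTT (Leu): third position 4-fold.
Codon 2 GTA (Val): third position 4-fold.
Codon 3 TAC (Tyr): third position 2-fold.
Codon 4 TCC (Ser): third position 4-fold.
Codon 5 ACC (Thr): third position 4-fold.
Codon 6 CGT (Arg): third position 4-fold.
Codon 7 GCC (Ala): third position 4-fold.
Four-fold degenerate third positions: 6.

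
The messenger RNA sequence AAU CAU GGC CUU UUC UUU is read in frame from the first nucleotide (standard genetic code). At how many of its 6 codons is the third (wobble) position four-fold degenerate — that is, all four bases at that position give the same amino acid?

2

Codon 1 AAU (Asn): third position 2-fold.
Codon 2 CAU (His): third position 2-fold.
Codon 3 GGC (Gly): third position 4-fold.
Codon 4 CUU (Leu): third position 4-fold.
Codon 5 UUC (Phe): third position 2-fold.
Codon 6 UUU (Phe): third position 2-fold.
Four-fold degenerate third positions: 2.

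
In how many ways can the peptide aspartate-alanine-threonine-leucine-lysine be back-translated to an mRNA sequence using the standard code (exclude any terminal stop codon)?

384

Asp: 2 codons.
Ala: 4 codons.
Thr: 4 codons.
Leu: 6 codons.
Lys: 2 codons.
2 × 4 × 4 × 6 × 2 = 384.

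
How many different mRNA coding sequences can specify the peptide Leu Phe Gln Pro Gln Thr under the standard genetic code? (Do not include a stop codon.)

768

Leu: 6 codons.
Phe: 2 codons.
Gln: 2 codons.
Pro: 4 codons.
Gln: 2 codons.
Thr: 4 codons.
6 × 2 × 2 × 4 × 2 × 4 = 768.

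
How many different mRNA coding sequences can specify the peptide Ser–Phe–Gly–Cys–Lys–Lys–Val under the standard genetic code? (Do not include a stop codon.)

Ser: 6 codons.
Phe: 2 codons.
Gly: 4 codons.
Cys: 2 codons.
Lys: 2 codons.
Lys: 2 codons.
Val: 4 codons.
6 × 2 × 4 × 2 × 2 × 2 × 4 = 1536.

1536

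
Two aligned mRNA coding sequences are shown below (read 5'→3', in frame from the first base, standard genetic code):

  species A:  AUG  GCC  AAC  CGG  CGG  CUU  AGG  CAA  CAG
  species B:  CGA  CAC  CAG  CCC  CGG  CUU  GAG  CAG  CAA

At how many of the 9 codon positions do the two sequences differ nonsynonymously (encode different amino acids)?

Codon 1: AUG Met / CGA Arg — nonsynonymous.
Codon 2: GCC Ala / CAC His — nonsynonymous.
Codon 3: AAC Asn / CAG Gln — nonsynonymous.
Codon 4: CGG Arg / CCC Pro — nonsynonymous.
Codon 5: CGG Arg / CGG Arg — identical.
Codon 6: CUU Leu / CUU Leu — identical.
Codon 7: AGG Arg / GAG Glu — nonsynonymous.
Codon 8: CAA Gln / CAG Gln — synonymous.
Codon 9: CAG Gln / CAA Gln — synonymous.
Nonsynonymous differences: 5.

5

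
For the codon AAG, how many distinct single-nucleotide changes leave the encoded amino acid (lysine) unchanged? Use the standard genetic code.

1

Position 1: none → 0 synonymous.
Position 2: none → 0 synonymous.
Position 3: AAA → 1 synonymous.
Total: 0 + 0 + 1 = 1.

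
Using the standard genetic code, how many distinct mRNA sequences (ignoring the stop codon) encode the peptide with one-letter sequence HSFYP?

192

His: 2 codons.
Ser: 6 codons.
Phe: 2 codons.
Tyr: 2 codons.
Pro: 4 codons.
2 × 6 × 2 × 2 × 4 = 192.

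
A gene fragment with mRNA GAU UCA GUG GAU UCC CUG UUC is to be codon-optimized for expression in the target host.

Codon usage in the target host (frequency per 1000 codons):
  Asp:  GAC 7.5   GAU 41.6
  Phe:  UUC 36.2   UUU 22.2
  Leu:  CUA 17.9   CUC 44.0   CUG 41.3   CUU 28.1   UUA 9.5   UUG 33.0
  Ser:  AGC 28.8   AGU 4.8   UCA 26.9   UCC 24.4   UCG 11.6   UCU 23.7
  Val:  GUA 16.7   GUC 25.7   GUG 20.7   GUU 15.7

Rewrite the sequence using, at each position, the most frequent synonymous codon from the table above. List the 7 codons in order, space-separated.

GAU AGC GUC GAU AGC CUC UUC

Codon 1 (Asp): best is GAU at 41.6.
Codon 2 (Ser): best is AGC at 28.8.
Codon 3 (Val): best is GUC at 25.7.
Codon 4 (Asp): best is GAU at 41.6.
Codon 5 (Ser): best is AGC at 28.8.
Codon 6 (Leu): best is CUC at 44.0.
Codon 7 (Phe): best is UUC at 36.2.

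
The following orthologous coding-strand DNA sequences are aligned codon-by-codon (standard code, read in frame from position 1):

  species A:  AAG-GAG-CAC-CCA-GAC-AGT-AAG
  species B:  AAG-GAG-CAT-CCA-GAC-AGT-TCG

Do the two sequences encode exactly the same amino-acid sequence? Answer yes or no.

no

Codon 1: AAG Lys / AAG Lys — identical.
Codon 2: GAG Glu / GAG Glu — identical.
Codon 3: CAC His / CAT His — synonymous.
Codon 4: CCA Pro / CCA Pro — identical.
Codon 5: GAC Asp / GAC Asp — identical.
Codon 6: AGT Ser / AGT Ser — identical.
Codon 7: AAG Lys / TCG Ser — nonsynonymous.
Nonsynonymous differences: 1 → different protein.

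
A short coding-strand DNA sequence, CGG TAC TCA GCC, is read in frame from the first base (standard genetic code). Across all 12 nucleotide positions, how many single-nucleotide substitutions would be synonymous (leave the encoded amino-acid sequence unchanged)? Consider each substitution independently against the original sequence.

11

Codon 1 (CGG, Arg): 4 synonymous substitutions.
Codon 2 (TAC, Tyr): 1 synonymous substitution.
Codon 3 (TCA, Ser): 3 synonymous substitutions.
Codon 4 (GCC, Ala): 3 synonymous substitutions.
Total: 4 + 1 + 3 + 3 = 11.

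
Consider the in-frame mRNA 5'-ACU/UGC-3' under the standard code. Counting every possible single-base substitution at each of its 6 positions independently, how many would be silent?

4

Codon 1 (ACU, Thr): 3 synonymous substitutions.
Codon 2 (UGC, Cys): 1 synonymous substitution.
Total: 3 + 1 = 4.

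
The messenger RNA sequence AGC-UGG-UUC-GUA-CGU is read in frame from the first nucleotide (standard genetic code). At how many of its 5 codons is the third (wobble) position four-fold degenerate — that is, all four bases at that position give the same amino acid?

Codon 1 AGC (Ser): third position 2-fold.
Codon 2 UGG (Trp): third position 1-fold.
Codon 3 UUC (Phe): third position 2-fold.
Codon 4 GUA (Val): third position 4-fold.
Codon 5 CGU (Arg): third position 4-fold.
Four-fold degenerate third positions: 2.

2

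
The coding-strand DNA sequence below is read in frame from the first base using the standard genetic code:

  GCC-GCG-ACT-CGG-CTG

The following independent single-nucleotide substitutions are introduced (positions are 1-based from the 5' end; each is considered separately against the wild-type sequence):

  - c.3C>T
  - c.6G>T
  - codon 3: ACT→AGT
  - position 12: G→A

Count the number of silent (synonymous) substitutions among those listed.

3

Codon 1: GCC (Ala) → GCT (Ala) — synonymous.
Codon 2: GCG (Ala) → GCT (Ala) — synonymous.
Codon 3: ACT (Thr) → AGT (Ser) — missense.
Codon 4: CGG (Arg) → CGA (Arg) — synonymous.
Synonymous: 3 of 4.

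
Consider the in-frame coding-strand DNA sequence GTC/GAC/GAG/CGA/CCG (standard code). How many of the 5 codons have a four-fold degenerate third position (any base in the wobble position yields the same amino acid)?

Codon 1 GTC (Val): third position 4-fold.
Codon 2 GAC (Asp): third position 2-fold.
Codon 3 GAG (Glu): third position 2-fold.
Codon 4 CGA (Arg): third position 4-fold.
Codon 5 CCG (Pro): third position 4-fold.
Four-fold degenerate third positions: 3.

3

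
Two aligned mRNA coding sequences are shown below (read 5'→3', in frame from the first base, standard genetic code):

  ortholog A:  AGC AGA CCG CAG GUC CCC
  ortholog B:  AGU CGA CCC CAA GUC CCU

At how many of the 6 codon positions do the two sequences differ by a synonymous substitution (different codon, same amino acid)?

Codon 1: AGC Ser / AGU Ser — synonymous.
Codon 2: AGA Arg / CGA Arg — synonymous.
Codon 3: CCG Pro / CCC Pro — synonymous.
Codon 4: CAG Gln / CAA Gln — synonymous.
Codon 5: GUC Val / GUC Val — identical.
Codon 6: CCC Pro / CCU Pro — synonymous.
Synonymous differences: 5.

5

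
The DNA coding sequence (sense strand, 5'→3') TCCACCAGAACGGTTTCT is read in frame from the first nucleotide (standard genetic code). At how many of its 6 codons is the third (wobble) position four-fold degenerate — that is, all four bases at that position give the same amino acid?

Codon 1 TCC (Ser): third position 4-fold.
Codon 2 ACC (Thr): third position 4-fold.
Codon 3 AGA (Arg): third position 2-fold.
Codon 4 ACG (Thr): third position 4-fold.
Codon 5 GTT (Val): third position 4-fold.
Codon 6 TCT (Ser): third position 4-fold.
Four-fold degenerate third positions: 5.

5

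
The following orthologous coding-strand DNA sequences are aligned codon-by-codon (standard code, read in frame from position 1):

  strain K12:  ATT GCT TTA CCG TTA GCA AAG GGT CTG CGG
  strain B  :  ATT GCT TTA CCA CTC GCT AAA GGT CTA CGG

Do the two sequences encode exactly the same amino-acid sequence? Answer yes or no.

Codon 1: ATT Ile / ATT Ile — identical.
Codon 2: GCT Ala / GCT Ala — identical.
Codon 3: TTA Leu / TTA Leu — identical.
Codon 4: CCG Pro / CCA Pro — synonymous.
Codon 5: TTA Leu / CTC Leu — synonymous.
Codon 6: GCA Ala / GCT Ala — synonymous.
Codon 7: AAG Lys / AAA Lys — synonymous.
Codon 8: GGT Gly / GGT Gly — identical.
Codon 9: CTG Leu / CTA Leu — synonymous.
Codon 10: CGG Arg / CGG Arg — identical.
Nonsynonymous differences: 0 → same protein.

yes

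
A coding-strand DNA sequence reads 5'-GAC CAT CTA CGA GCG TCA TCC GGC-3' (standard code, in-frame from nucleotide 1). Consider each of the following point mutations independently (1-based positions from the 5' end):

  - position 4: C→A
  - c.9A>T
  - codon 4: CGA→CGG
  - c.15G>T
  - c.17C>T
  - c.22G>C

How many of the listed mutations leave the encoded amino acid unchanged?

3

Codon 2: CAT (His) → AAT (Asn) — missense.
Codon 3: CTA (Leu) → CTT (Leu) — synonymous.
Codon 4: CGA (Arg) → CGG (Arg) — synonymous.
Codon 5: GCG (Ala) → GCT (Ala) — synonymous.
Codon 6: TCA (Ser) → TTA (Leu) — missense.
Codon 8: GGC (Gly) → CGC (Arg) — missense.
Synonymous: 3 of 6.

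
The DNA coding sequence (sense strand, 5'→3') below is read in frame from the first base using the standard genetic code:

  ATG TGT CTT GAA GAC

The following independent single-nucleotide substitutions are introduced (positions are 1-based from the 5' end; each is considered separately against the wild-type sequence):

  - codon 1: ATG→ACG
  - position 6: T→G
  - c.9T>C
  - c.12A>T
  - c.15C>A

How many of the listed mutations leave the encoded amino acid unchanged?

1

Codon 1: ATG (Met) → ACG (Thr) — missense.
Codon 2: TGT (Cys) → TGG (Trp) — missense.
Codon 3: CTT (Leu) → CTC (Leu) — synonymous.
Codon 4: GAA (Glu) → GAT (Asp) — missense.
Codon 5: GAC (Asp) → GAA (Glu) — missense.
Synonymous: 1 of 5.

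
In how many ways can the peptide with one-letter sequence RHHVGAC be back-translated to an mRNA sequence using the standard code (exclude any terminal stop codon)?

Arg: 6 codons.
His: 2 codons.
His: 2 codons.
Val: 4 codons.
Gly: 4 codons.
Ala: 4 codons.
Cys: 2 codons.
6 × 2 × 2 × 4 × 4 × 4 × 2 = 3072.

3072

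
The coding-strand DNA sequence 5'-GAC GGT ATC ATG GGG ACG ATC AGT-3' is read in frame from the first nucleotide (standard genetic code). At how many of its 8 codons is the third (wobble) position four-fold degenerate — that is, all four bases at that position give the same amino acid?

3

Codon 1 GAC (Asp): third position 2-fold.
Codon 2 GGT (Gly): third position 4-fold.
Codon 3 ATC (Ile): third position 3-fold.
Codon 4 ATG (Met): third position 1-fold.
Codon 5 GGG (Gly): third position 4-fold.
Codon 6 ACG (Thr): third position 4-fold.
Codon 7 ATC (Ile): third position 3-fold.
Codon 8 AGT (Ser): third position 2-fold.
Four-fold degenerate third positions: 3.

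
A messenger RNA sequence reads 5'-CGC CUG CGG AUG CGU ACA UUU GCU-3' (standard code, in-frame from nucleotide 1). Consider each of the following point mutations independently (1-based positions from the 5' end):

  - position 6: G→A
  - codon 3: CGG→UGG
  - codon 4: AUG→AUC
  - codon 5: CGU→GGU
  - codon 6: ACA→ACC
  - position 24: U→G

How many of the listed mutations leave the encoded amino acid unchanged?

Codon 2: CUG (Leu) → CUA (Leu) — synonymous.
Codon 3: CGG (Arg) → UGG (Trp) — missense.
Codon 4: AUG (Met) → AUC (Ile) — missense.
Codon 5: CGU (Arg) → GGU (Gly) — missense.
Codon 6: ACA (Thr) → ACC (Thr) — synonymous.
Codon 8: GCU (Ala) → GCG (Ala) — synonymous.
Synonymous: 3 of 6.

3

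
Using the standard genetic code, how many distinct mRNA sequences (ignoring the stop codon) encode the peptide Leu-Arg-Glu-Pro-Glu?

Leu: 6 codons.
Arg: 6 codons.
Glu: 2 codons.
Pro: 4 codons.
Glu: 2 codons.
6 × 6 × 2 × 4 × 2 = 576.

576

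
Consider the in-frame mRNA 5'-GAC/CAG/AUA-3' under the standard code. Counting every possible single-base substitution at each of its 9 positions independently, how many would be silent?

4

Codon 1 (GAC, Asp): 1 synonymous substitution.
Codon 2 (CAG, Gln): 1 synonymous substitution.
Codon 3 (AUA, Ile): 2 synonymous substitutions.
Total: 1 + 1 + 2 = 4.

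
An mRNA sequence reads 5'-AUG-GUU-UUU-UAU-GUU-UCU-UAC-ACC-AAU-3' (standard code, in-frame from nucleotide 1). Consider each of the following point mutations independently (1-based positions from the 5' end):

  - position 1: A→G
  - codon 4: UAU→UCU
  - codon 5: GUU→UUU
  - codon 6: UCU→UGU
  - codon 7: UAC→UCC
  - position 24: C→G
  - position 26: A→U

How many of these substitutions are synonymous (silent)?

1

Codon 1: AUG (Met) → GUG (Val) — missense.
Codon 4: UAU (Tyr) → UCU (Ser) — missense.
Codon 5: GUU (Val) → UUU (Phe) — missense.
Codon 6: UCU (Ser) → UGU (Cys) — missense.
Codon 7: UAC (Tyr) → UCC (Ser) — missense.
Codon 8: ACC (Thr) → ACG (Thr) — synonymous.
Codon 9: AAU (Asn) → AUU (Ile) — missense.
Synonymous: 1 of 7.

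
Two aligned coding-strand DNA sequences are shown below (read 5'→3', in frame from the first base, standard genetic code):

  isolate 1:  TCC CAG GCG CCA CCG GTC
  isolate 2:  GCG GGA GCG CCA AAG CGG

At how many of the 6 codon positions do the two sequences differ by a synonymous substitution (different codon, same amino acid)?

Codon 1: TCC Ser / GCG Ala — nonsynonymous.
Codon 2: CAG Gln / GGA Gly — nonsynonymous.
Codon 3: GCG Ala / GCG Ala — identical.
Codon 4: CCA Pro / CCA Pro — identical.
Codon 5: CCG Pro / AAG Lys — nonsynonymous.
Codon 6: GTC Val / CGG Arg — nonsynonymous.
Synonymous differences: 0.

0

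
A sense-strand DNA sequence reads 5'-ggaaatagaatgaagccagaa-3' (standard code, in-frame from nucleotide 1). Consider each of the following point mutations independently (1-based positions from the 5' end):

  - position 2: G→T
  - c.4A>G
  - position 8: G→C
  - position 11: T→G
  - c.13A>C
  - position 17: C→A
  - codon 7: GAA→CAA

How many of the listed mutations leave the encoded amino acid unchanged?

Codon 1: GGA (Gly) → GTA (Val) — missense.
Codon 2: AAT (Asn) → GAT (Asp) — missense.
Codon 3: AGA (Arg) → ACA (Thr) — missense.
Codon 4: ATG (Met) → AGG (Arg) — missense.
Codon 5: AAG (Lys) → CAG (Gln) — missense.
Codon 6: CCA (Pro) → CAA (Gln) — missense.
Codon 7: GAA (Glu) → CAA (Gln) — missense.
Synonymous: 0 of 7.

0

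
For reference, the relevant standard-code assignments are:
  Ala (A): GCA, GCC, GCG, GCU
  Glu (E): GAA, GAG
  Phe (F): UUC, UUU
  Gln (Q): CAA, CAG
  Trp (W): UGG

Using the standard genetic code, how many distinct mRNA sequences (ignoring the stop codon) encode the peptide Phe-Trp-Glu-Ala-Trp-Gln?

32

Phe: 2 codons.
Trp: 1 codon.
Glu: 2 codons.
Ala: 4 codons.
Trp: 1 codon.
Gln: 2 codons.
2 × 1 × 2 × 4 × 1 × 2 = 32.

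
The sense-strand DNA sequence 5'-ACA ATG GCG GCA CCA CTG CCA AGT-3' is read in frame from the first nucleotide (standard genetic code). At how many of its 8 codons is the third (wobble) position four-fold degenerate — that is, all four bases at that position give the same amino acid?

6

Codon 1 ACA (Thr): third position 4-fold.
Codon 2 ATG (Met): third position 1-fold.
Codon 3 GCG (Ala): third position 4-fold.
Codon 4 GCA (Ala): third position 4-fold.
Codon 5 CCA (Pro): third position 4-fold.
Codon 6 CTG (Leu): third position 4-fold.
Codon 7 CCA (Pro): third position 4-fold.
Codon 8 AGT (Ser): third position 2-fold.
Four-fold degenerate third positions: 6.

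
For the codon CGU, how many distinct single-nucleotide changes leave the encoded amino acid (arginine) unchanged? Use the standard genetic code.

Position 1: none → 0 synonymous.
Position 2: none → 0 synonymous.
Position 3: CGC, CGA, CGG → 3 synonymous.
Total: 0 + 0 + 3 = 3.

3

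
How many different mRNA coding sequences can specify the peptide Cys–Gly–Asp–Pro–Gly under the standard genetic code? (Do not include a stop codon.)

Cys: 2 codons.
Gly: 4 codons.
Asp: 2 codons.
Pro: 4 codons.
Gly: 4 codons.
2 × 4 × 2 × 4 × 4 = 256.

256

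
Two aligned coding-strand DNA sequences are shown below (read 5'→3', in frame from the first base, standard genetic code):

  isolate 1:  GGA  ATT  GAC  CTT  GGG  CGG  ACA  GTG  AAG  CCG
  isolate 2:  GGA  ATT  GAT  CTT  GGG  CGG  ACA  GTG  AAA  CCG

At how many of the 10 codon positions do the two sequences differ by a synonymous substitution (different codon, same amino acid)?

Codon 1: GGA Gly / GGA Gly — identical.
Codon 2: ATT Ile / ATT Ile — identical.
Codon 3: GAC Asp / GAT Asp — synonymous.
Codon 4: CTT Leu / CTT Leu — identical.
Codon 5: GGG Gly / GGG Gly — identical.
Codon 6: CGG Arg / CGG Arg — identical.
Codon 7: ACA Thr / ACA Thr — identical.
Codon 8: GTG Val / GTG Val — identical.
Codon 9: AAG Lys / AAA Lys — synonymous.
Codon 10: CCG Pro / CCG Pro — identical.
Synonymous differences: 2.

2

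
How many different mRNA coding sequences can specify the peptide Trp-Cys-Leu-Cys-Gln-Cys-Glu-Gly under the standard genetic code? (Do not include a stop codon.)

768

Trp: 1 codon.
Cys: 2 codons.
Leu: 6 codons.
Cys: 2 codons.
Gln: 2 codons.
Cys: 2 codons.
Glu: 2 codons.
Gly: 4 codons.
1 × 2 × 6 × 2 × 2 × 2 × 2 × 4 = 768.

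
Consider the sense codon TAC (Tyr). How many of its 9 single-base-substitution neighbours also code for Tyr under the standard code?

Position 1: none → 0 synonymous.
Position 2: none → 0 synonymous.
Position 3: TAT → 1 synonymous.
Total: 0 + 0 + 1 = 1.

1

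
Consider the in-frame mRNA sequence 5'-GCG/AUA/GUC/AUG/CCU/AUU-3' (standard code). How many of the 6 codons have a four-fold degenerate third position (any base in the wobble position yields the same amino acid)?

3

Codon 1 GCG (Ala): third position 4-fold.
Codon 2 AUA (Ile): third position 3-fold.
Codon 3 GUC (Val): third position 4-fold.
Codon 4 AUG (Met): third position 1-fold.
Codon 5 CCU (Pro): third position 4-fold.
Codon 6 AUU (Ile): third position 3-fold.
Four-fold degenerate third positions: 3.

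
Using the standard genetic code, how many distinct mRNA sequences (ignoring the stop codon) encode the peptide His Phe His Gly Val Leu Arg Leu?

His: 2 codons.
Phe: 2 codons.
His: 2 codons.
Gly: 4 codons.
Val: 4 codons.
Leu: 6 codons.
Arg: 6 codons.
Leu: 6 codons.
2 × 2 × 2 × 4 × 4 × 6 × 6 × 6 = 27648.

27648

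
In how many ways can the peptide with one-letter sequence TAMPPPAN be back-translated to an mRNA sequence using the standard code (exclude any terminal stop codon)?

8192

Thr: 4 codons.
Ala: 4 codons.
Met: 1 codon.
Pro: 4 codons.
Pro: 4 codons.
Pro: 4 codons.
Ala: 4 codons.
Asn: 2 codons.
4 × 4 × 1 × 4 × 4 × 4 × 4 × 2 = 8192.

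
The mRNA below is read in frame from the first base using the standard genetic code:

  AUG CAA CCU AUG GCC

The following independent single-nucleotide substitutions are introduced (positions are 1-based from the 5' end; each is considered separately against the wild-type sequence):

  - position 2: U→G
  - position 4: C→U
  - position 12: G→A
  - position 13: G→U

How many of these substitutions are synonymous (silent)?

0

Codon 1: AUG (Met) → AGG (Arg) — missense.
Codon 2: CAA (Gln) → UAA (Stop) — nonsense.
Codon 4: AUG (Met) → AUA (Ile) — missense.
Codon 5: GCC (Ala) → UCC (Ser) — missense.
Synonymous: 0 of 4.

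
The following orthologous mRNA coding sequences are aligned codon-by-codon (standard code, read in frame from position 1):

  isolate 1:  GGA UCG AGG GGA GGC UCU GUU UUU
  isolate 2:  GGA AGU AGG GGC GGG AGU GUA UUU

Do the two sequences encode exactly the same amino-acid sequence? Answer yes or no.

Codon 1: GGA Gly / GGA Gly — identical.
Codon 2: UCG Ser / AGU Ser — synonymous.
Codon 3: AGG Arg / AGG Arg — identical.
Codon 4: GGA Gly / GGC Gly — synonymous.
Codon 5: GGC Gly / GGG Gly — synonymous.
Codon 6: UCU Ser / AGU Ser — synonymous.
Codon 7: GUU Val / GUA Val — synonymous.
Codon 8: UUU Phe / UUU Phe — identical.
Nonsynonymous differences: 0 → same protein.

yes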